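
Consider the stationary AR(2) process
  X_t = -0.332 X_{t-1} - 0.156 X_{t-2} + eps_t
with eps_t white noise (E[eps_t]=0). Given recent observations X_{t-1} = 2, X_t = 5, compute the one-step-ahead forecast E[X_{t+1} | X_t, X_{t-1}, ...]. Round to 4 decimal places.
E[X_{t+1} \mid \mathcal F_t] = -1.9720

For an AR(p) model X_t = c + sum_i phi_i X_{t-i} + eps_t, the
one-step-ahead conditional mean is
  E[X_{t+1} | X_t, ...] = c + sum_i phi_i X_{t+1-i}.
Substitute known values:
  E[X_{t+1} | ...] = (-0.332) * (5) + (-0.156) * (2)
                   = -1.9720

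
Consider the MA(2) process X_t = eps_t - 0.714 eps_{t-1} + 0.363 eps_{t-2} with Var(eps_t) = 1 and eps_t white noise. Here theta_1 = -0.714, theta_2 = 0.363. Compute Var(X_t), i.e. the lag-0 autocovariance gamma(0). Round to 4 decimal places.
\gamma(0) = 1.6416

For an MA(q) process X_t = eps_t + sum_i theta_i eps_{t-i} with
Var(eps_t) = sigma^2, the variance is
  gamma(0) = sigma^2 * (1 + sum_i theta_i^2).
  sum_i theta_i^2 = (-0.714)^2 + (0.363)^2 = 0.509796 + 0.131769 = 0.641565.
  gamma(0) = 1 * (1 + 0.641565) = 1 * 1.641565 = 1.641565, which rounds to 1.6416.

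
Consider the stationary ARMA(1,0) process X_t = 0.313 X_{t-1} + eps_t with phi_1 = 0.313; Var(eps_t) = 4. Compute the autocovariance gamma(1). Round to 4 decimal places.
\gamma(1) = 1.3880

Multiply the model equation by X_{t-k} and take expectations. With theta_0 = psi_0 = 1 and psi_j the MA(infinity) weights, this gives
  gamma(k) - sum_i phi_i gamma(k-i) = c_k,
  c_k = sigma^2 * sum_{j=k..q} theta_j psi_{j-k}   (c_k = 0 for k > q),
using gamma(-m) = gamma(m).
Pure AR (q = 0): c_0 = sigma^2 = 4, c_k = 0 for k >= 1.
Equations for k = 0 and k = 1 (AR order 1):
  gamma(0) = phi_1 gamma(1) + c_0
  gamma(1) = phi_1 gamma(0) + c_1
Substituting the second into the first: gamma(0) (1 - phi_1^2) = c_0 + phi_1 c_1, so
  gamma(0) = c_0 / (1 - phi_1^2) = 4 / (1 - (0.313)^2) = 4 / 0.902031 = 4.434437.
  gamma(1) = phi_1 gamma(0) = (0.313)(4.434437) = 1.387979.
Therefore gamma(1) = 1.3880 (to 4 decimal places).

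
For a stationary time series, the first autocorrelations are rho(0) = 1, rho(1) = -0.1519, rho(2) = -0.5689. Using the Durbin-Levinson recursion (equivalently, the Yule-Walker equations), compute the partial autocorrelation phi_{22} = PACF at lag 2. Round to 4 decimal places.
\phi_{22} = -0.6060

The PACF at lag k is phi_{kk}, the last component of the solution
to the Yule-Walker system G_k phi = r_k where
  (G_k)_{ij} = rho(|i - j|), (r_k)_i = rho(i), i,j = 1..k.
Equivalently, Durbin-Levinson gives phi_{kk} iteratively:
  phi_{11} = rho(1)
  phi_{kk} = [rho(k) - sum_{j=1..k-1} phi_{k-1,j} rho(k-j)]
            / [1 - sum_{j=1..k-1} phi_{k-1,j} rho(j)],
  phi_{k,j} = phi_{k-1,j} - phi_{kk} phi_{k-1,k-j},  j = 1..k-1.
Step k = 1:
  phi_11 = rho(1) = -0.1519.
Step k = 2:
  phi_22 = [rho(2) - phi_11 rho(1)] / [1 - phi_11 rho(1)] = [-0.5689 - (-0.1519)(-0.1519)] / [1 - (-0.1519)(-0.1519)]
         = -0.59197361 / 0.97692639 = -0.606.
Therefore phi_{22} = -0.6060.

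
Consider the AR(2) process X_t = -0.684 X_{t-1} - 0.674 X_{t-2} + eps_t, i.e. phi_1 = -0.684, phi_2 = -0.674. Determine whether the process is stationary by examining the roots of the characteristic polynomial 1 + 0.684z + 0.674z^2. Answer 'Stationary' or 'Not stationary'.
\text{Stationary}

The AR(p) characteristic polynomial is P(z) = 1 + 0.684z + 0.674z^2.
Stationarity requires all roots to lie outside the unit circle, i.e. |z| > 1 for every root.
Set 1 + (0.684) z + (0.674) z^2 = 0, i.e. a z^2 + b z + c = 0 with a = 0.674, b = 0.684, c = 1.
Discriminant D = b^2 - 4ac = (0.684)^2 - 4*(0.674)*1 = 0.467856 - (2.696) = -2.228144.
D < 0, so the roots are the complex-conjugate pair z = (-b +/- i sqrt(-D)) / (2a) = -0.5074 +/- 1.1073i.
For a conjugate pair |z|^2 = z * conj(z) = (product of roots) = c/a = 1/(0.674) = 1.48368, so |z| = sqrt(1.48368) = 1.2181 for both roots.
Moduli of all roots: 1.2181, 1.2181.
All moduli strictly greater than 1? Yes.
Verdict: Stationary.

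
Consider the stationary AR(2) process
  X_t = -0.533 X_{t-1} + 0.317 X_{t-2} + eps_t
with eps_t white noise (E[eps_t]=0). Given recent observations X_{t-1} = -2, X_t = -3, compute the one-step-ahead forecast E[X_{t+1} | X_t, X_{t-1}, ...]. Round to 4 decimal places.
E[X_{t+1} \mid \mathcal F_t] = 0.9650

For an AR(p) model X_t = c + sum_i phi_i X_{t-i} + eps_t, the
one-step-ahead conditional mean is
  E[X_{t+1} | X_t, ...] = c + sum_i phi_i X_{t+1-i}.
Substitute known values:
  E[X_{t+1} | ...] = (-0.533) * (-3) + (0.317) * (-2)
                   = 0.9650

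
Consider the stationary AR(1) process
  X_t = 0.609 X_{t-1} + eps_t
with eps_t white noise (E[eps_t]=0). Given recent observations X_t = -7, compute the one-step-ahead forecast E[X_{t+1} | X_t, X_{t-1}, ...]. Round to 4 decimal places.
E[X_{t+1} \mid \mathcal F_t] = -4.2630

For an AR(p) model X_t = c + sum_i phi_i X_{t-i} + eps_t, the
one-step-ahead conditional mean is
  E[X_{t+1} | X_t, ...] = c + sum_i phi_i X_{t+1-i}.
Substitute known values:
  E[X_{t+1} | ...] = (0.609) * (-7)
                   = -4.2630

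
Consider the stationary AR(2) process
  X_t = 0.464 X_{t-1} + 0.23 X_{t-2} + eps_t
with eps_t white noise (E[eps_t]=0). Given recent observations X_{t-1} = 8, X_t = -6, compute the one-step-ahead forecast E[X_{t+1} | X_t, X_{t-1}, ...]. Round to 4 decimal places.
E[X_{t+1} \mid \mathcal F_t] = -0.9440

For an AR(p) model X_t = c + sum_i phi_i X_{t-i} + eps_t, the
one-step-ahead conditional mean is
  E[X_{t+1} | X_t, ...] = c + sum_i phi_i X_{t+1-i}.
Substitute known values:
  E[X_{t+1} | ...] = (0.464) * (-6) + (0.23) * (8)
                   = -0.9440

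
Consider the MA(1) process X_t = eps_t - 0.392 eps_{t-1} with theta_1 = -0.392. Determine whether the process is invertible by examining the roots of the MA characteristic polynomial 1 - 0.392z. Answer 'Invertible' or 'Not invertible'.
\text{Invertible}

The MA(q) characteristic polynomial is P(z) = 1 - 0.392z.
Invertibility requires all roots to lie outside the unit circle, i.e. |z| > 1 for every root.
This is linear in z: 1 + (-0.392) z = 0  =>  z = -1/(-0.392) = 2.55102,  |z| = 2.55102.
Moduli of all roots: 2.5510.
All moduli strictly greater than 1? Yes.
Verdict: Invertible.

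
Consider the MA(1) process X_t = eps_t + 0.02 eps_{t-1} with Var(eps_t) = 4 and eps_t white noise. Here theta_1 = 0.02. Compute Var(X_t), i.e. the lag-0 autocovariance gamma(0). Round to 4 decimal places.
\gamma(0) = 4.0016

For an MA(q) process X_t = eps_t + sum_i theta_i eps_{t-i} with
Var(eps_t) = sigma^2, the variance is
  gamma(0) = sigma^2 * (1 + sum_i theta_i^2).
  sum_i theta_i^2 = (0.02)^2 = 0.0004.
  gamma(0) = 4 * (1 + 0.0004) = 4 * 1.0004 = 4.0016.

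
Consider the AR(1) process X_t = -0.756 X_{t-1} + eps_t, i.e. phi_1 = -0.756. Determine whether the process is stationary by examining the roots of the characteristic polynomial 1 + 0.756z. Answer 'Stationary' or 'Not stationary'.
\text{Stationary}

The AR(p) characteristic polynomial is P(z) = 1 + 0.756z.
Stationarity requires all roots to lie outside the unit circle, i.e. |z| > 1 for every root.
This is linear in z: 1 + (0.756) z = 0  =>  z = -1/(0.756) = -1.322751,  |z| = 1.322751.
Moduli of all roots: 1.3228.
All moduli strictly greater than 1? Yes.
Verdict: Stationary.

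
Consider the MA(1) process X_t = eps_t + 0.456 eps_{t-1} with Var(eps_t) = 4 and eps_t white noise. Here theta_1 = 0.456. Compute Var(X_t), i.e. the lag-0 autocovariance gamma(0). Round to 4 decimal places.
\gamma(0) = 4.8317

For an MA(q) process X_t = eps_t + sum_i theta_i eps_{t-i} with
Var(eps_t) = sigma^2, the variance is
  gamma(0) = sigma^2 * (1 + sum_i theta_i^2).
  sum_i theta_i^2 = (0.456)^2 = 0.207936.
  gamma(0) = 4 * (1 + 0.207936) = 4 * 1.207936 = 4.831744, which rounds to 4.8317.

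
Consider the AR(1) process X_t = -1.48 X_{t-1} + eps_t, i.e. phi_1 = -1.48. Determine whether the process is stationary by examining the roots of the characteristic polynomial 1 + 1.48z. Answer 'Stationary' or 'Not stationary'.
\text{Not stationary}

The AR(p) characteristic polynomial is P(z) = 1 + 1.48z.
Stationarity requires all roots to lie outside the unit circle, i.e. |z| > 1 for every root.
This is linear in z: 1 + (1.48) z = 0  =>  z = -1/(1.48) = -0.675676,  |z| = 0.675676.
Moduli of all roots: 0.6757.
All moduli strictly greater than 1? No.
Verdict: Not stationary.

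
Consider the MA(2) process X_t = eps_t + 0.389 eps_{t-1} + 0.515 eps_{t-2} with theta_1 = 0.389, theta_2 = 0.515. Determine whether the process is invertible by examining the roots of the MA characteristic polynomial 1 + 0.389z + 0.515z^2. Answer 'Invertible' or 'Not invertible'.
\text{Invertible}

The MA(q) characteristic polynomial is P(z) = 1 + 0.389z + 0.515z^2.
Invertibility requires all roots to lie outside the unit circle, i.e. |z| > 1 for every root.
Set 1 + (0.389) z + (0.515) z^2 = 0, i.e. a z^2 + b z + c = 0 with a = 0.515, b = 0.389, c = 1.
Discriminant D = b^2 - 4ac = (0.389)^2 - 4*(0.515)*1 = 0.151321 - (2.06) = -1.908679.
D < 0, so the roots are the complex-conjugate pair z = (-b +/- i sqrt(-D)) / (2a) = -0.3777 +/- 1.3413i.
For a conjugate pair |z|^2 = z * conj(z) = (product of roots) = c/a = 1/(0.515) = 1.941748, so |z| = sqrt(1.941748) = 1.3935 for both roots.
Moduli of all roots: 1.3935, 1.3935.
All moduli strictly greater than 1? Yes.
Verdict: Invertible.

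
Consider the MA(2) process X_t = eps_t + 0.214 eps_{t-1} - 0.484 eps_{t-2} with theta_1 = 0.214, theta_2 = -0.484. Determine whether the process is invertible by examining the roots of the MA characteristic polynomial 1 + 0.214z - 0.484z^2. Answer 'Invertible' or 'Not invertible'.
\text{Invertible}

The MA(q) characteristic polynomial is P(z) = 1 + 0.214z - 0.484z^2.
Invertibility requires all roots to lie outside the unit circle, i.e. |z| > 1 for every root.
Set 1 + (0.214) z + (-0.484) z^2 = 0, i.e. a z^2 + b z + c = 0 with a = -0.484, b = 0.214, c = 1.
Discriminant D = b^2 - 4ac = (0.214)^2 - 4*(-0.484)*1 = 0.045796 - (-1.936) = 1.981796.
D >= 0, so the roots are real: z = (-b +/- sqrt(D)) / (2a) = (-0.214 +/- 1.407763) / (-0.968).
  z_1 = (-0.214 + 1.407763) / (-0.968) = -1.2332,   |z_1| = 1.2332.
  z_2 = (-0.214 - 1.407763) / (-0.968) = 1.6754,   |z_2| = 1.6754.
Moduli of all roots: 1.2332, 1.6754.
All moduli strictly greater than 1? Yes.
Verdict: Invertible.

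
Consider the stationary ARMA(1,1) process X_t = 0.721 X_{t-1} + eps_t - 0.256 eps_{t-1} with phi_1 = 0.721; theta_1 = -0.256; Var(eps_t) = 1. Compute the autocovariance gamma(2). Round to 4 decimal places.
\gamma(2) = 0.5694

Multiply the model equation by X_{t-k} and take expectations. With theta_0 = psi_0 = 1 and psi_j the MA(infinity) weights, this gives
  gamma(k) - sum_i phi_i gamma(k-i) = c_k,
  c_k = sigma^2 * sum_{j=k..q} theta_j psi_{j-k}   (c_k = 0 for k > q),
using gamma(-m) = gamma(m).
psi-weights needed (psi_j = theta_j + sum_i phi_i psi_{j-i}):
  psi_1 = theta_1 + phi_1 = -0.256 + (0.721) = 0.465
Right-hand sides:
  c_0 = sigma^2 (1 + theta_1 psi_1) = 1 * (1 + (-0.256)(0.465)) = 1 * 0.88096 = 0.88096
  c_1 = sigma^2 theta_1 = 1 * (-0.256) = -0.256
  c_2 = 0
Equations for k = 0 and k = 1 (AR order 1):
  gamma(0) = phi_1 gamma(1) + c_0
  gamma(1) = phi_1 gamma(0) + c_1
Substituting the second into the first: gamma(0) (1 - phi_1^2) = c_0 + phi_1 c_1, so
  gamma(0) = (c_0 + phi_1 c_1) / (1 - phi_1^2) = (0.88096 + (0.721)(-0.256)) / (1 - (0.721)^2) = 0.696384 / 0.480159 = 1.45032.
  gamma(1) = phi_1 gamma(0) + c_1 = (0.721)(1.45032) + (-0.256) = 0.78968.
For k = 2 (> q): gamma(2) = phi_1 gamma(1) = (0.721)(0.78968) = 0.56936.
Therefore gamma(2) = 0.5694 (to 4 decimal places).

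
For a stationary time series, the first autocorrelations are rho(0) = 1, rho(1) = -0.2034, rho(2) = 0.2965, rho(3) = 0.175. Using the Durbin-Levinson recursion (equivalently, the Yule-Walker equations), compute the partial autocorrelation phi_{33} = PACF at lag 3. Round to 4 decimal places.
\phi_{33} = 0.3069

The PACF at lag k is phi_{kk}, the last component of the solution
to the Yule-Walker system G_k phi = r_k where
  (G_k)_{ij} = rho(|i - j|), (r_k)_i = rho(i), i,j = 1..k.
Equivalently, Durbin-Levinson gives phi_{kk} iteratively:
  phi_{11} = rho(1)
  phi_{kk} = [rho(k) - sum_{j=1..k-1} phi_{k-1,j} rho(k-j)]
            / [1 - sum_{j=1..k-1} phi_{k-1,j} rho(j)],
  phi_{k,j} = phi_{k-1,j} - phi_{kk} phi_{k-1,k-j},  j = 1..k-1.
Step k = 1:
  phi_11 = rho(1) = -0.2034.
Step k = 2:
  phi_22 = [rho(2) - phi_11 rho(1)] / [1 - phi_11 rho(1)] = [0.2965 - (-0.2034)(-0.2034)] / [1 - (-0.2034)(-0.2034)]
         = 0.25512844 / 0.95862844 = 0.266139.
  Update: phi_21 = phi_11 - phi_22 phi_11 = -0.2034 - (0.266139)(-0.2034) = -0.149267.
Step k = 3:
  phi_33 = [rho(3) - phi_21 rho(2) - phi_22 rho(1)] / [1 - phi_21 rho(1) - phi_22 rho(2)]
    numerator   = 0.175 - (-0.149267)(0.2965) - (0.266139)(-0.2034) = 0.27339044
    denominator = 1 - (-0.149267)(-0.2034) - (0.266139)(0.2965) = 0.89072881
  phi_33 = 0.27339044 / 0.89072881 = 0.3069.
Therefore phi_{33} = 0.3069.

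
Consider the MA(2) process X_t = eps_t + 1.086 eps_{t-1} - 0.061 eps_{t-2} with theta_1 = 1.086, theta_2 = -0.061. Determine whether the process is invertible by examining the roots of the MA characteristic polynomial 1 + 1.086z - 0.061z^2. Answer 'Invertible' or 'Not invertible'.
\text{Not invertible}

The MA(q) characteristic polynomial is P(z) = 1 + 1.086z - 0.061z^2.
Invertibility requires all roots to lie outside the unit circle, i.e. |z| > 1 for every root.
Set 1 + (1.086) z + (-0.061) z^2 = 0, i.e. a z^2 + b z + c = 0 with a = -0.061, b = 1.086, c = 1.
Discriminant D = b^2 - 4ac = (1.086)^2 - 4*(-0.061)*1 = 1.179396 - (-0.244) = 1.423396.
D >= 0, so the roots are real: z = (-b +/- sqrt(D)) / (2a) = (-1.086 +/- 1.193062) / (-0.122).
  z_1 = (-1.086 + 1.193062) / (-0.122) = -0.8776,   |z_1| = 0.8776.
  z_2 = (-1.086 - 1.193062) / (-0.122) = 18.6808,   |z_2| = 18.6808.
Moduli of all roots: 0.8776, 18.6808.
All moduli strictly greater than 1? No.
Verdict: Not invertible.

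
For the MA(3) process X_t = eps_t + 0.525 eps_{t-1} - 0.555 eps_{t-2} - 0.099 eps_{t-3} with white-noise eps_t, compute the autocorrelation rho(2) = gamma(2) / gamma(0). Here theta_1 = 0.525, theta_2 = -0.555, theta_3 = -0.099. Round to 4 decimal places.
\rho(2) = -0.3809

For an MA(q) process with theta_0 = 1, the autocovariance is
  gamma(k) = sigma^2 * sum_{i=0..q-k} theta_i * theta_{i+k},
and rho(k) = gamma(k) / gamma(0). Sigma^2 cancels.
  numerator   = (1)*(-0.555) + (0.525)*(-0.099) = -0.606975.
  denominator = (1)^2 + (0.525)^2 + (-0.555)^2 + (-0.099)^2 = 1.593451.
  rho(2) = -0.606975 / 1.593451 = -0.3809.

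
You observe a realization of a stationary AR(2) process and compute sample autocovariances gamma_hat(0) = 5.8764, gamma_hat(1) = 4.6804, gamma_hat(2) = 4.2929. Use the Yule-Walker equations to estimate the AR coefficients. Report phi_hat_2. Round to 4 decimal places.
\hat\phi_{2} = 0.2630

The Yule-Walker equations for an AR(p) process read, in matrix form,
  Gamma_p phi = r_p,   with   (Gamma_p)_{ij} = gamma(|i - j|),
                       (r_p)_i = gamma(i),   i,j = 1..p.
Substitute the sample gammas (Toeplitz matrix and right-hand side of size 2):
  Gamma_p = [[5.8764, 4.6804], [4.6804, 5.8764]]
  r_p     = [4.6804, 4.2929]
Written out:
  5.8764 phi_1 + 4.6804 phi_2 = 4.6804
  4.6804 phi_1 + 5.8764 phi_2 = 4.2929
Solve by Cramer's rule:
  det = gamma(0)^2 - gamma(1)^2 = (5.8764)^2 - (4.6804)^2 = 34.53207696 - 21.90614416 = 12.6259328
  phi_hat_1 = [gamma(1) gamma(0) - gamma(1) gamma(2)] / det = [(4.6804)(5.8764) - (4.6804)(4.2929)] / 12.6259328 = 7.4114134 / 12.6259328 = 0.587
  phi_hat_2 = [gamma(0) gamma(2) - gamma(1)^2] / det = [(5.8764)(4.2929) - (4.6804)^2] / 12.6259328 = 3.3206534 / 12.6259328 = 0.263
So phi_hat = [0.5870, 0.2630].
Therefore phi_hat_2 = 0.2630.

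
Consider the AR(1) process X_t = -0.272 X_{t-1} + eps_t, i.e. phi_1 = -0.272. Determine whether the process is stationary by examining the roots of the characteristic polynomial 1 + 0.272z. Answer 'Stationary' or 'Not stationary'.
\text{Stationary}

The AR(p) characteristic polynomial is P(z) = 1 + 0.272z.
Stationarity requires all roots to lie outside the unit circle, i.e. |z| > 1 for every root.
This is linear in z: 1 + (0.272) z = 0  =>  z = -1/(0.272) = -3.676471,  |z| = 3.676471.
Moduli of all roots: 3.6765.
All moduli strictly greater than 1? Yes.
Verdict: Stationary.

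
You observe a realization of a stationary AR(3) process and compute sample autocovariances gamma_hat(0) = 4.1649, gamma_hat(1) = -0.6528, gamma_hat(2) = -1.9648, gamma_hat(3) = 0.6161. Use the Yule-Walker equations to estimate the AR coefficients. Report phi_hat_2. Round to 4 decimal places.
\hat\phi_{2} = -0.5230

The Yule-Walker equations for an AR(p) process read, in matrix form,
  Gamma_p phi = r_p,   with   (Gamma_p)_{ij} = gamma(|i - j|),
                       (r_p)_i = gamma(i),   i,j = 1..p.
Substitute the sample gammas (Toeplitz matrix and right-hand side of size 3):
  Gamma_p = [[4.1649, -0.6528, -1.9648], [-0.6528, 4.1649, -0.6528], [-1.9648, -0.6528, 4.1649]]
  r_p     = [-0.6528, -1.9648, 0.6161]
Written out (R1..R3):
  (R1) 4.1649 phi_1 - 0.6528 phi_2 - 1.9648 phi_3 = -0.6528
  (R2) -0.6528 phi_1 + 4.1649 phi_2 - 0.6528 phi_3 = -1.9648
  (R3) -1.9648 phi_1 - 0.6528 phi_2 + 4.1649 phi_3 = 0.6161
Gaussian elimination:
  R2 <- R2 - (-0.6528/4.1649) R1 = R2 - (-0.156738) R1:  4.062581 phi_2 - 0.96076 phi_3 = -2.067119
  R3 <- R3 - (-1.9648/4.1649) R1 = R3 - (-0.471752) R1:  -0.96076 phi_2 + 3.238002 phi_3 = 0.30814
  R3 <- R3 - (-0.96076/4.062581) R2 = R3 - (-0.23649) R2:  3.010792 phi_3 = -0.180713
Back-substitution:
  phi_hat_3 = -0.180713 / 3.010792 = -0.060022
  phi_hat_2 = (-2.067119 - (-0.96076)(-0.060022)) / 4.062581 = -0.523014
  phi_hat_1 = (-0.6528 - (-0.6528)(-0.523014) - (-1.9648)(-0.060022)) / 4.1649 = -0.26703
So phi_hat = [-0.2670, -0.5230, -0.0600].
Therefore phi_hat_2 = -0.5230.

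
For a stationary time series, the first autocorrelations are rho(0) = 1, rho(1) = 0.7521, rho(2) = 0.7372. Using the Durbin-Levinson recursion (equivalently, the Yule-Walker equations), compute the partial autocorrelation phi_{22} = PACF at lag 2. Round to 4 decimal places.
\phi_{22} = 0.3950

The PACF at lag k is phi_{kk}, the last component of the solution
to the Yule-Walker system G_k phi = r_k where
  (G_k)_{ij} = rho(|i - j|), (r_k)_i = rho(i), i,j = 1..k.
Equivalently, Durbin-Levinson gives phi_{kk} iteratively:
  phi_{11} = rho(1)
  phi_{kk} = [rho(k) - sum_{j=1..k-1} phi_{k-1,j} rho(k-j)]
            / [1 - sum_{j=1..k-1} phi_{k-1,j} rho(j)],
  phi_{k,j} = phi_{k-1,j} - phi_{kk} phi_{k-1,k-j},  j = 1..k-1.
Step k = 1:
  phi_11 = rho(1) = 0.7521.
Step k = 2:
  phi_22 = [rho(2) - phi_11 rho(1)] / [1 - phi_11 rho(1)] = [0.7372 - (0.7521)(0.7521)] / [1 - (0.7521)(0.7521)]
         = 0.17154559 / 0.43434559 = 0.395.
Therefore phi_{22} = 0.3950.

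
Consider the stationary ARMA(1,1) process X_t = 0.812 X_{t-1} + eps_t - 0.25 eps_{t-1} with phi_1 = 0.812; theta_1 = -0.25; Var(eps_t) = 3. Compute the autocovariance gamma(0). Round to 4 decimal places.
\gamma(0) = 5.7815

Multiply the model equation by X_{t-k} and take expectations. With theta_0 = psi_0 = 1 and psi_j the MA(infinity) weights, this gives
  gamma(k) - sum_i phi_i gamma(k-i) = c_k,
  c_k = sigma^2 * sum_{j=k..q} theta_j psi_{j-k}   (c_k = 0 for k > q),
using gamma(-m) = gamma(m).
psi-weights needed (psi_j = theta_j + sum_i phi_i psi_{j-i}):
  psi_1 = theta_1 + phi_1 = -0.25 + (0.812) = 0.562
Right-hand sides:
  c_0 = sigma^2 (1 + theta_1 psi_1) = 3 * (1 + (-0.25)(0.562)) = 3 * 0.8595 = 2.5785
  c_1 = sigma^2 theta_1 = 3 * (-0.25) = -0.75
  c_2 = 0
Equations for k = 0 and k = 1 (AR order 1):
  gamma(0) = phi_1 gamma(1) + c_0
  gamma(1) = phi_1 gamma(0) + c_1
Substituting the second into the first: gamma(0) (1 - phi_1^2) = c_0 + phi_1 c_1, so
  gamma(0) = (c_0 + phi_1 c_1) / (1 - phi_1^2) = (2.5785 + (0.812)(-0.75)) / (1 - (0.812)^2) = 1.9695 / 0.340656 = 5.781492.
Therefore gamma(0) = 5.7815 (to 4 decimal places).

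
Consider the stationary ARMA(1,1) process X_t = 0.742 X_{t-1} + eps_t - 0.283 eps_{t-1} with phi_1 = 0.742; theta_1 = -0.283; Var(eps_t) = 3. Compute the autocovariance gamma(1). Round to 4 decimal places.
\gamma(1) = 2.4205

Multiply the model equation by X_{t-k} and take expectations. With theta_0 = psi_0 = 1 and psi_j the MA(infinity) weights, this gives
  gamma(k) - sum_i phi_i gamma(k-i) = c_k,
  c_k = sigma^2 * sum_{j=k..q} theta_j psi_{j-k}   (c_k = 0 for k > q),
using gamma(-m) = gamma(m).
psi-weights needed (psi_j = theta_j + sum_i phi_i psi_{j-i}):
  psi_1 = theta_1 + phi_1 = -0.283 + (0.742) = 0.459
Right-hand sides:
  c_0 = sigma^2 (1 + theta_1 psi_1) = 3 * (1 + (-0.283)(0.459)) = 3 * 0.870103 = 2.610309
  c_1 = sigma^2 theta_1 = 3 * (-0.283) = -0.849
  c_2 = 0
Equations for k = 0 and k = 1 (AR order 1):
  gamma(0) = phi_1 gamma(1) + c_0
  gamma(1) = phi_1 gamma(0) + c_1
Substituting the second into the first: gamma(0) (1 - phi_1^2) = c_0 + phi_1 c_1, so
  gamma(0) = (c_0 + phi_1 c_1) / (1 - phi_1^2) = (2.610309 + (0.742)(-0.849)) / (1 - (0.742)^2) = 1.980351 / 0.449436 = 4.406303.
  gamma(1) = phi_1 gamma(0) + c_1 = (0.742)(4.406303) + (-0.849) = 2.420477.
Therefore gamma(1) = 2.4205 (to 4 decimal places).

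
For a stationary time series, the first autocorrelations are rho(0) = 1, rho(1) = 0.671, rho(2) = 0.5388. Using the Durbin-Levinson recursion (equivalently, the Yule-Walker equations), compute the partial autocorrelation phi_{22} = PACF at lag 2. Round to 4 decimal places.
\phi_{22} = 0.1611

The PACF at lag k is phi_{kk}, the last component of the solution
to the Yule-Walker system G_k phi = r_k where
  (G_k)_{ij} = rho(|i - j|), (r_k)_i = rho(i), i,j = 1..k.
Equivalently, Durbin-Levinson gives phi_{kk} iteratively:
  phi_{11} = rho(1)
  phi_{kk} = [rho(k) - sum_{j=1..k-1} phi_{k-1,j} rho(k-j)]
            / [1 - sum_{j=1..k-1} phi_{k-1,j} rho(j)],
  phi_{k,j} = phi_{k-1,j} - phi_{kk} phi_{k-1,k-j},  j = 1..k-1.
Step k = 1:
  phi_11 = rho(1) = 0.671.
Step k = 2:
  phi_22 = [rho(2) - phi_11 rho(1)] / [1 - phi_11 rho(1)] = [0.5388 - (0.671)(0.671)] / [1 - (0.671)(0.671)]
         = 0.088559 / 0.549759 = 0.1611.
Therefore phi_{22} = 0.1611.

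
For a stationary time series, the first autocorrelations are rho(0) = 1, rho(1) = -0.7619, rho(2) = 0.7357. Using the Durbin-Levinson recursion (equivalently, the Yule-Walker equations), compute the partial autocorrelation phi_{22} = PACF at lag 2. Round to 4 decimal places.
\phi_{22} = 0.3700

The PACF at lag k is phi_{kk}, the last component of the solution
to the Yule-Walker system G_k phi = r_k where
  (G_k)_{ij} = rho(|i - j|), (r_k)_i = rho(i), i,j = 1..k.
Equivalently, Durbin-Levinson gives phi_{kk} iteratively:
  phi_{11} = rho(1)
  phi_{kk} = [rho(k) - sum_{j=1..k-1} phi_{k-1,j} rho(k-j)]
            / [1 - sum_{j=1..k-1} phi_{k-1,j} rho(j)],
  phi_{k,j} = phi_{k-1,j} - phi_{kk} phi_{k-1,k-j},  j = 1..k-1.
Step k = 1:
  phi_11 = rho(1) = -0.7619.
Step k = 2:
  phi_22 = [rho(2) - phi_11 rho(1)] / [1 - phi_11 rho(1)] = [0.7357 - (-0.7619)(-0.7619)] / [1 - (-0.7619)(-0.7619)]
         = 0.15520839 / 0.41950839 = 0.37.
Therefore phi_{22} = 0.3700.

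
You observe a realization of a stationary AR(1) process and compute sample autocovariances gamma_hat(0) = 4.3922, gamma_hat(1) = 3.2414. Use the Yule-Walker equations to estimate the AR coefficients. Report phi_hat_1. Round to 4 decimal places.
\hat\phi_{1} = 0.7380

The Yule-Walker equations for an AR(p) process read, in matrix form,
  Gamma_p phi = r_p,   with   (Gamma_p)_{ij} = gamma(|i - j|),
                       (r_p)_i = gamma(i),   i,j = 1..p.
Substitute the sample gammas (Toeplitz matrix and right-hand side of size 1):
  Gamma_p = [[4.3922]]
  r_p     = [3.2414]
With p = 1 this is the single equation gamma(0) phi_1 = gamma(1):
  phi_hat_1 = gamma(1) / gamma(0) = 3.2414 / 4.3922 = 0.7380.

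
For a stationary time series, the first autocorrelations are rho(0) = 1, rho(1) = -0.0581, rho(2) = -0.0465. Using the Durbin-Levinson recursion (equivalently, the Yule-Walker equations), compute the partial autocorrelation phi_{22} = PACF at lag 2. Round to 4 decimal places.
\phi_{22} = -0.0500

The PACF at lag k is phi_{kk}, the last component of the solution
to the Yule-Walker system G_k phi = r_k where
  (G_k)_{ij} = rho(|i - j|), (r_k)_i = rho(i), i,j = 1..k.
Equivalently, Durbin-Levinson gives phi_{kk} iteratively:
  phi_{11} = rho(1)
  phi_{kk} = [rho(k) - sum_{j=1..k-1} phi_{k-1,j} rho(k-j)]
            / [1 - sum_{j=1..k-1} phi_{k-1,j} rho(j)],
  phi_{k,j} = phi_{k-1,j} - phi_{kk} phi_{k-1,k-j},  j = 1..k-1.
Step k = 1:
  phi_11 = rho(1) = -0.0581.
Step k = 2:
  phi_22 = [rho(2) - phi_11 rho(1)] / [1 - phi_11 rho(1)] = [-0.0465 - (-0.0581)(-0.0581)] / [1 - (-0.0581)(-0.0581)]
         = -0.04987561 / 0.99662439 = -0.05.
Therefore phi_{22} = -0.0500.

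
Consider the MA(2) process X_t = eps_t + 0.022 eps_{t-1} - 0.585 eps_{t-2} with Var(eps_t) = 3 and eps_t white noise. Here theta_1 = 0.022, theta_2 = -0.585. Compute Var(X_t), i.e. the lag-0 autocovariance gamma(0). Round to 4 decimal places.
\gamma(0) = 4.0281

For an MA(q) process X_t = eps_t + sum_i theta_i eps_{t-i} with
Var(eps_t) = sigma^2, the variance is
  gamma(0) = sigma^2 * (1 + sum_i theta_i^2).
  sum_i theta_i^2 = (0.022)^2 + (-0.585)^2 = 0.000484 + 0.342225 = 0.342709.
  gamma(0) = 3 * (1 + 0.342709) = 3 * 1.342709 = 4.028127, which rounds to 4.0281.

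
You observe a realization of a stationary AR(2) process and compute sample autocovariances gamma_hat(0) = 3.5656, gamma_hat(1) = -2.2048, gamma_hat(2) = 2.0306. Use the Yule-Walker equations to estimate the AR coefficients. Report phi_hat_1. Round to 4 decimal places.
\hat\phi_{1} = -0.4310

The Yule-Walker equations for an AR(p) process read, in matrix form,
  Gamma_p phi = r_p,   with   (Gamma_p)_{ij} = gamma(|i - j|),
                       (r_p)_i = gamma(i),   i,j = 1..p.
Substitute the sample gammas (Toeplitz matrix and right-hand side of size 2):
  Gamma_p = [[3.5656, -2.2048], [-2.2048, 3.5656]]
  r_p     = [-2.2048, 2.0306]
Written out:
  3.5656 phi_1 - 2.2048 phi_2 = -2.2048
  -2.2048 phi_1 + 3.5656 phi_2 = 2.0306
Solve by Cramer's rule:
  det = gamma(0)^2 - gamma(1)^2 = (3.5656)^2 - (-2.2048)^2 = 12.71350336 - 4.86114304 = 7.85236032
  phi_hat_1 = [gamma(1) gamma(0) - gamma(1) gamma(2)] / det = [(-2.2048)(3.5656) - (-2.2048)(2.0306)] / 7.85236032 = -3.384368 / 7.85236032 = -0.431
  phi_hat_2 = [gamma(0) gamma(2) - gamma(1)^2] / det = [(3.5656)(2.0306) - (-2.2048)^2] / 7.85236032 = 2.37916432 / 7.85236032 = 0.303
So phi_hat = [-0.4310, 0.3030].
Therefore phi_hat_1 = -0.4310.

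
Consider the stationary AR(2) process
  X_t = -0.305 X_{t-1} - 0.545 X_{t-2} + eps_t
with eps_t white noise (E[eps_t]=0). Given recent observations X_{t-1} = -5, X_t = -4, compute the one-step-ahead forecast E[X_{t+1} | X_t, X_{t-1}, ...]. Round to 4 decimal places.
E[X_{t+1} \mid \mathcal F_t] = 3.9450

For an AR(p) model X_t = c + sum_i phi_i X_{t-i} + eps_t, the
one-step-ahead conditional mean is
  E[X_{t+1} | X_t, ...] = c + sum_i phi_i X_{t+1-i}.
Substitute known values:
  E[X_{t+1} | ...] = (-0.305) * (-4) + (-0.545) * (-5)
                   = 3.9450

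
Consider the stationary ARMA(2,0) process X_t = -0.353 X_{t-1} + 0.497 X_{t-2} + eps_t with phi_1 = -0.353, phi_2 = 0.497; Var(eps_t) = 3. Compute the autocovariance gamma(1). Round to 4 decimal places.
\gamma(1) = -5.5095

Multiply the model equation by X_{t-k} and take expectations. With theta_0 = psi_0 = 1 and psi_j the MA(infinity) weights, this gives
  gamma(k) - sum_i phi_i gamma(k-i) = c_k,
  c_k = sigma^2 * sum_{j=k..q} theta_j psi_{j-k}   (c_k = 0 for k > q),
using gamma(-m) = gamma(m).
Pure AR (q = 0): c_0 = sigma^2 = 3, c_k = 0 for k >= 1.
Equations for k = 0, 1, 2 (AR order 2, c_2 = 0):
  (E0) gamma(0) = phi_1 gamma(1) + phi_2 gamma(2) + c_0
  (E1) gamma(1) = phi_1 gamma(0) + phi_2 gamma(1) + c_1
  (E2) gamma(2) = phi_1 gamma(1) + phi_2 gamma(0)
From (E1): gamma(1) = A gamma(0) + B with
  A = phi_1 / (1 - phi_2) = -0.353 / 0.503 = -0.701789,   B = c_1 / (1 - phi_2) = 0 / 0.503 = 0.
Insert (E2) into (E0): gamma(0) (1 - phi_2^2) = phi_1 (1 + phi_2) gamma(1) + c_0.
  phi_1 (1 + phi_2) = (-0.353)(1.497) = -0.528441,   1 - phi_2^2 = 0.752991.
Replace gamma(1) by A gamma(0) + B and collect gamma(0):
  gamma(0) [0.752991 - (-0.528441)(-0.701789)] = c_0 = 3
  gamma(0) * 0.382137 = 3
  gamma(0) = 3 / 0.382137 = 7.850592.
  gamma(1) = A gamma(0) = (-0.701789)(7.850592) = -5.509461.
Therefore gamma(1) = -5.5095 (to 4 decimal places).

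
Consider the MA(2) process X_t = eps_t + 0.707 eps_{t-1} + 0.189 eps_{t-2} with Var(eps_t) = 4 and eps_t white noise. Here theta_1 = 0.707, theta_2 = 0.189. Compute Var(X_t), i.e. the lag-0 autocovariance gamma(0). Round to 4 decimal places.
\gamma(0) = 6.1423

For an MA(q) process X_t = eps_t + sum_i theta_i eps_{t-i} with
Var(eps_t) = sigma^2, the variance is
  gamma(0) = sigma^2 * (1 + sum_i theta_i^2).
  sum_i theta_i^2 = (0.707)^2 + (0.189)^2 = 0.499849 + 0.035721 = 0.53557.
  gamma(0) = 4 * (1 + 0.53557) = 4 * 1.53557 = 6.14228, which rounds to 6.1423.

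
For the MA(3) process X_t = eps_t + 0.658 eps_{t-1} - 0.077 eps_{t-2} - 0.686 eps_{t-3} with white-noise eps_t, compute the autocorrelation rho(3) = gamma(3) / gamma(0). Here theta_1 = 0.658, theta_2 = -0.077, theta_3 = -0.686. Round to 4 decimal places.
\rho(3) = -0.3593

For an MA(q) process with theta_0 = 1, the autocovariance is
  gamma(k) = sigma^2 * sum_{i=0..q-k} theta_i * theta_{i+k},
and rho(k) = gamma(k) / gamma(0). Sigma^2 cancels.
  numerator   = (1)*(-0.686) = -0.686.
  denominator = (1)^2 + (0.658)^2 + (-0.077)^2 + (-0.686)^2 = 1.909489.
  rho(3) = -0.686 / 1.909489 = -0.3593.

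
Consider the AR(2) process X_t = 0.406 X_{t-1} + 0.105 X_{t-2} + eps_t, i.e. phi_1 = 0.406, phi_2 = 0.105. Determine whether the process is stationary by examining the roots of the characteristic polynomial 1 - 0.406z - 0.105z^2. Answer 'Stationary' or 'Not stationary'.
\text{Stationary}

The AR(p) characteristic polynomial is P(z) = 1 - 0.406z - 0.105z^2.
Stationarity requires all roots to lie outside the unit circle, i.e. |z| > 1 for every root.
Set 1 + (-0.406) z + (-0.105) z^2 = 0, i.e. a z^2 + b z + c = 0 with a = -0.105, b = -0.406, c = 1.
Discriminant D = b^2 - 4ac = (-0.406)^2 - 4*(-0.105)*1 = 0.164836 - (-0.42) = 0.584836.
D >= 0, so the roots are real: z = (-b +/- sqrt(D)) / (2a) = (0.406 +/- 0.764746) / (-0.21).
  z_1 = (0.406 + 0.764746) / (-0.21) = -5.575,   |z_1| = 5.575.
  z_2 = (0.406 - 0.764746) / (-0.21) = 1.7083,   |z_2| = 1.7083.
Moduli of all roots: 5.5750, 1.7083.
All moduli strictly greater than 1? Yes.
Verdict: Stationary.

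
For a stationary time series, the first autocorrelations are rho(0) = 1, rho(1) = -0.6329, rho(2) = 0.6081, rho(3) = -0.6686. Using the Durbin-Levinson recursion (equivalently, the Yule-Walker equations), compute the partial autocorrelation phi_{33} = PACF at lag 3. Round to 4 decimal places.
\phi_{33} = -0.3750

The PACF at lag k is phi_{kk}, the last component of the solution
to the Yule-Walker system G_k phi = r_k where
  (G_k)_{ij} = rho(|i - j|), (r_k)_i = rho(i), i,j = 1..k.
Equivalently, Durbin-Levinson gives phi_{kk} iteratively:
  phi_{11} = rho(1)
  phi_{kk} = [rho(k) - sum_{j=1..k-1} phi_{k-1,j} rho(k-j)]
            / [1 - sum_{j=1..k-1} phi_{k-1,j} rho(j)],
  phi_{k,j} = phi_{k-1,j} - phi_{kk} phi_{k-1,k-j},  j = 1..k-1.
Step k = 1:
  phi_11 = rho(1) = -0.6329.
Step k = 2:
  phi_22 = [rho(2) - phi_11 rho(1)] / [1 - phi_11 rho(1)] = [0.6081 - (-0.6329)(-0.6329)] / [1 - (-0.6329)(-0.6329)]
         = 0.20753759 / 0.59943759 = 0.346221.
  Update: phi_21 = phi_11 - phi_22 phi_11 = -0.6329 - (0.346221)(-0.6329) = -0.413777.
Step k = 3:
  phi_33 = [rho(3) - phi_21 rho(2) - phi_22 rho(1)] / [1 - phi_21 rho(1) - phi_22 rho(2)]
    numerator   = -0.6686 - (-0.413777)(0.6081) - (0.346221)(-0.6329) = -0.19785922
    denominator = 1 - (-0.413777)(-0.6329) - (0.346221)(0.6081) = 0.52758382
  phi_33 = -0.19785922 / 0.52758382 = -0.375.
Therefore phi_{33} = -0.3750.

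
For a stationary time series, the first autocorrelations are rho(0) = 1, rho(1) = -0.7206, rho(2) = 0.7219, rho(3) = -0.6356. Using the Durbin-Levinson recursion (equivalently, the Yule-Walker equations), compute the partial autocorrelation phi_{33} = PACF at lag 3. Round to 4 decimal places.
\phi_{33} = -0.0782

The PACF at lag k is phi_{kk}, the last component of the solution
to the Yule-Walker system G_k phi = r_k where
  (G_k)_{ij} = rho(|i - j|), (r_k)_i = rho(i), i,j = 1..k.
Equivalently, Durbin-Levinson gives phi_{kk} iteratively:
  phi_{11} = rho(1)
  phi_{kk} = [rho(k) - sum_{j=1..k-1} phi_{k-1,j} rho(k-j)]
            / [1 - sum_{j=1..k-1} phi_{k-1,j} rho(j)],
  phi_{k,j} = phi_{k-1,j} - phi_{kk} phi_{k-1,k-j},  j = 1..k-1.
Step k = 1:
  phi_11 = rho(1) = -0.7206.
Step k = 2:
  phi_22 = [rho(2) - phi_11 rho(1)] / [1 - phi_11 rho(1)] = [0.7219 - (-0.7206)(-0.7206)] / [1 - (-0.7206)(-0.7206)]
         = 0.20263564 / 0.48073564 = 0.421512.
  Update: phi_21 = phi_11 - phi_22 phi_11 = -0.7206 - (0.421512)(-0.7206) = -0.416859.
Step k = 3:
  phi_33 = [rho(3) - phi_21 rho(2) - phi_22 rho(1)] / [1 - phi_21 rho(1) - phi_22 rho(2)]
    numerator   = -0.6356 - (-0.416859)(0.7219) - (0.421512)(-0.7206) = -0.03092842
    denominator = 1 - (-0.416859)(-0.7206) - (0.421512)(0.7219) = 0.39532237
  phi_33 = -0.03092842 / 0.39532237 = -0.0782.
Therefore phi_{33} = -0.0782.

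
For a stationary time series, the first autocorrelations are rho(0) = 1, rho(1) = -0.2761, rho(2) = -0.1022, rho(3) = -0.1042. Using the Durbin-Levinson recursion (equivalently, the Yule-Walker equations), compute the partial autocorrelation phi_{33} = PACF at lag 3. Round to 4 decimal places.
\phi_{33} = -0.2150

The PACF at lag k is phi_{kk}, the last component of the solution
to the Yule-Walker system G_k phi = r_k where
  (G_k)_{ij} = rho(|i - j|), (r_k)_i = rho(i), i,j = 1..k.
Equivalently, Durbin-Levinson gives phi_{kk} iteratively:
  phi_{11} = rho(1)
  phi_{kk} = [rho(k) - sum_{j=1..k-1} phi_{k-1,j} rho(k-j)]
            / [1 - sum_{j=1..k-1} phi_{k-1,j} rho(j)],
  phi_{k,j} = phi_{k-1,j} - phi_{kk} phi_{k-1,k-j},  j = 1..k-1.
Step k = 1:
  phi_11 = rho(1) = -0.2761.
Step k = 2:
  phi_22 = [rho(2) - phi_11 rho(1)] / [1 - phi_11 rho(1)] = [-0.1022 - (-0.2761)(-0.2761)] / [1 - (-0.2761)(-0.2761)]
         = -0.17843121 / 0.92376879 = -0.193156.
  Update: phi_21 = phi_11 - phi_22 phi_11 = -0.2761 - (-0.193156)(-0.2761) = -0.32943.
Step k = 3:
  phi_33 = [rho(3) - phi_21 rho(2) - phi_22 rho(1)] / [1 - phi_21 rho(1) - phi_22 rho(2)]
    numerator   = -0.1042 - (-0.32943)(-0.1022) - (-0.193156)(-0.2761) = -0.19119807
    denominator = 1 - (-0.32943)(-0.2761) - (-0.193156)(-0.1022) = 0.88930378
  phi_33 = -0.19119807 / 0.88930378 = -0.215.
Therefore phi_{33} = -0.2150.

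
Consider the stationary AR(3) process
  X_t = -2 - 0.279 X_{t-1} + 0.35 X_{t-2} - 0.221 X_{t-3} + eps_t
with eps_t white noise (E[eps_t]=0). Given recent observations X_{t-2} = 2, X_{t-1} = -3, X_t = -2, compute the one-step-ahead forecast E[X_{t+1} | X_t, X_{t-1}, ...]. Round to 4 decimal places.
E[X_{t+1} \mid \mathcal F_t] = -2.9340

For an AR(p) model X_t = c + sum_i phi_i X_{t-i} + eps_t, the
one-step-ahead conditional mean is
  E[X_{t+1} | X_t, ...] = c + sum_i phi_i X_{t+1-i}.
Substitute known values:
  E[X_{t+1} | ...] = -2 + (-0.279) * (-2) + (0.35) * (-3) + (-0.221) * (2)
                   = -2.9340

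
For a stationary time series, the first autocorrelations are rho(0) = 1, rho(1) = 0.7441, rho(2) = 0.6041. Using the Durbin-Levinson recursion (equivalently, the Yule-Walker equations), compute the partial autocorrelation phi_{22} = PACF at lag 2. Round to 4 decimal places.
\phi_{22} = 0.1130

The PACF at lag k is phi_{kk}, the last component of the solution
to the Yule-Walker system G_k phi = r_k where
  (G_k)_{ij} = rho(|i - j|), (r_k)_i = rho(i), i,j = 1..k.
Equivalently, Durbin-Levinson gives phi_{kk} iteratively:
  phi_{11} = rho(1)
  phi_{kk} = [rho(k) - sum_{j=1..k-1} phi_{k-1,j} rho(k-j)]
            / [1 - sum_{j=1..k-1} phi_{k-1,j} rho(j)],
  phi_{k,j} = phi_{k-1,j} - phi_{kk} phi_{k-1,k-j},  j = 1..k-1.
Step k = 1:
  phi_11 = rho(1) = 0.7441.
Step k = 2:
  phi_22 = [rho(2) - phi_11 rho(1)] / [1 - phi_11 rho(1)] = [0.6041 - (0.7441)(0.7441)] / [1 - (0.7441)(0.7441)]
         = 0.05041519 / 0.44631519 = 0.113.
Therefore phi_{22} = 0.1130.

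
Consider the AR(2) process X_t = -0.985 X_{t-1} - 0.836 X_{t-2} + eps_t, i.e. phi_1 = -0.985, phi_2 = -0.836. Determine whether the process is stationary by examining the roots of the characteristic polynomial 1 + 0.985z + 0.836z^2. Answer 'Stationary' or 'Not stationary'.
\text{Stationary}

The AR(p) characteristic polynomial is P(z) = 1 + 0.985z + 0.836z^2.
Stationarity requires all roots to lie outside the unit circle, i.e. |z| > 1 for every root.
Set 1 + (0.985) z + (0.836) z^2 = 0, i.e. a z^2 + b z + c = 0 with a = 0.836, b = 0.985, c = 1.
Discriminant D = b^2 - 4ac = (0.985)^2 - 4*(0.836)*1 = 0.970225 - (3.344) = -2.373775.
D < 0, so the roots are the complex-conjugate pair z = (-b +/- i sqrt(-D)) / (2a) = -0.5891 +/- 0.9215i.
For a conjugate pair |z|^2 = z * conj(z) = (product of roots) = c/a = 1/(0.836) = 1.196172, so |z| = sqrt(1.196172) = 1.0937 for both roots.
Moduli of all roots: 1.0937, 1.0937.
All moduli strictly greater than 1? Yes.
Verdict: Stationary.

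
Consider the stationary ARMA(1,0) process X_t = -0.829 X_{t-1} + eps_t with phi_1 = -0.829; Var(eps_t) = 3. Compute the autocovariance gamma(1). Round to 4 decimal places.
\gamma(1) = -7.9518

Multiply the model equation by X_{t-k} and take expectations. With theta_0 = psi_0 = 1 and psi_j the MA(infinity) weights, this gives
  gamma(k) - sum_i phi_i gamma(k-i) = c_k,
  c_k = sigma^2 * sum_{j=k..q} theta_j psi_{j-k}   (c_k = 0 for k > q),
using gamma(-m) = gamma(m).
Pure AR (q = 0): c_0 = sigma^2 = 3, c_k = 0 for k >= 1.
Equations for k = 0 and k = 1 (AR order 1):
  gamma(0) = phi_1 gamma(1) + c_0
  gamma(1) = phi_1 gamma(0) + c_1
Substituting the second into the first: gamma(0) (1 - phi_1^2) = c_0 + phi_1 c_1, so
  gamma(0) = c_0 / (1 - phi_1^2) = 3 / (1 - (-0.829)^2) = 3 / 0.312759 = 9.59205.
  gamma(1) = phi_1 gamma(0) = (-0.829)(9.59205) = -7.95181.
Therefore gamma(1) = -7.9518 (to 4 decimal places).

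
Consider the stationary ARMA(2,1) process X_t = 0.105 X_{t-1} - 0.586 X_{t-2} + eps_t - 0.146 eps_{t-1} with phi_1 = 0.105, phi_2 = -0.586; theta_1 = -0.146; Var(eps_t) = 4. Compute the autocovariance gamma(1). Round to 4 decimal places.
\gamma(1) = 0.0377

Multiply the model equation by X_{t-k} and take expectations. With theta_0 = psi_0 = 1 and psi_j the MA(infinity) weights, this gives
  gamma(k) - sum_i phi_i gamma(k-i) = c_k,
  c_k = sigma^2 * sum_{j=k..q} theta_j psi_{j-k}   (c_k = 0 for k > q),
using gamma(-m) = gamma(m).
psi-weights needed (psi_j = theta_j + sum_i phi_i psi_{j-i}):
  psi_1 = theta_1 + phi_1 = -0.146 + (0.105) = -0.041
Right-hand sides:
  c_0 = sigma^2 (1 + theta_1 psi_1) = 4 * (1 + (-0.146)(-0.041)) = 4 * 1.005986 = 4.023944
  c_1 = sigma^2 theta_1 = 4 * (-0.146) = -0.584
  c_2 = 0
Equations for k = 0, 1, 2 (AR order 2, c_2 = 0):
  (E0) gamma(0) = phi_1 gamma(1) + phi_2 gamma(2) + c_0
  (E1) gamma(1) = phi_1 gamma(0) + phi_2 gamma(1) + c_1
  (E2) gamma(2) = phi_1 gamma(1) + phi_2 gamma(0)
From (E1): gamma(1) = A gamma(0) + B with
  A = phi_1 / (1 - phi_2) = 0.105 / 1.586 = 0.066204,   B = c_1 / (1 - phi_2) = -0.584 / 1.586 = -0.368222.
Insert (E2) into (E0): gamma(0) (1 - phi_2^2) = phi_1 (1 + phi_2) gamma(1) + c_0.
  phi_1 (1 + phi_2) = (0.105)(0.414) = 0.04347,   1 - phi_2^2 = 0.656604.
Replace gamma(1) by A gamma(0) + B and collect gamma(0):
  gamma(0) [0.656604 - (0.04347)(0.066204)] = (0.04347)(-0.368222) + 4.023944
  gamma(0) * 0.653726 = 4.007937
  gamma(0) = 4.007937 / 0.653726 = 6.130912.
  gamma(1) = A gamma(0) + B = (0.066204)(6.130912) + (-0.368222) = 0.037671.
Therefore gamma(1) = 0.0377 (to 4 decimal places).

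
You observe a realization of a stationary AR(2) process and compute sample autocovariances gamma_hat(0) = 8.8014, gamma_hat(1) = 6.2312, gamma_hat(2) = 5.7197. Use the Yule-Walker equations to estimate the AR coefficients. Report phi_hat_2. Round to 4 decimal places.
\hat\phi_{2} = 0.2980

The Yule-Walker equations for an AR(p) process read, in matrix form,
  Gamma_p phi = r_p,   with   (Gamma_p)_{ij} = gamma(|i - j|),
                       (r_p)_i = gamma(i),   i,j = 1..p.
Substitute the sample gammas (Toeplitz matrix and right-hand side of size 2):
  Gamma_p = [[8.8014, 6.2312], [6.2312, 8.8014]]
  r_p     = [6.2312, 5.7197]
Written out:
  8.8014 phi_1 + 6.2312 phi_2 = 6.2312
  6.2312 phi_1 + 8.8014 phi_2 = 5.7197
Solve by Cramer's rule:
  det = gamma(0)^2 - gamma(1)^2 = (8.8014)^2 - (6.2312)^2 = 77.46464196 - 38.82785344 = 38.63678852
  phi_hat_1 = [gamma(1) gamma(0) - gamma(1) gamma(2)] / det = [(6.2312)(8.8014) - (6.2312)(5.7197)] / 38.63678852 = 19.20268904 / 38.63678852 = 0.497
  phi_hat_2 = [gamma(0) gamma(2) - gamma(1)^2] / det = [(8.8014)(5.7197) - (6.2312)^2] / 38.63678852 = 11.51351414 / 38.63678852 = 0.298
So phi_hat = [0.4970, 0.2980].
Therefore phi_hat_2 = 0.2980.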